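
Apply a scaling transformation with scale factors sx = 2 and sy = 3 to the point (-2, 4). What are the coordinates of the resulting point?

Scaling matrix:
[[2, 0], [0, 3]]
Result: (-2 × 2, 4 × 3) = (-4, 12)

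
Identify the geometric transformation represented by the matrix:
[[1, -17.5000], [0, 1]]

This matrix represents: horizontal shear with factor -17.5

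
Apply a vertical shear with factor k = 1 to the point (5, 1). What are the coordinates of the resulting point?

Shear matrix for vertical shear with factor k = 1:
[[1, 0], [1, 1]]
Result: (5, 1) → (5, 6)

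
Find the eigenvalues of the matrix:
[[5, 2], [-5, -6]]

Characteristic equation: det(A - λI) = 0
λ² - (trace)λ + (det) = 0
trace = 5 + -6 = -1, det = (5)(-6) - (2)(-5) = -20
λ² - (-1)λ + (-20) = 0
λ = (-1 ± √((-1)² - 4·(-20))) / 2 = (-1 ± √81) / 2
Solving: λ = -5, 4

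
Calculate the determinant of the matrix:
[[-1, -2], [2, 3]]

For a 2×2 matrix [[a, b], [c, d]], det = ad - bc
det = (-1)(3) - (-2)(2) = -3 - -4 = 1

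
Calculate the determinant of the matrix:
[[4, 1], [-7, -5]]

For a 2×2 matrix [[a, b], [c, d]], det = ad - bc
det = (4)(-5) - (1)(-7) = -20 - -7 = -13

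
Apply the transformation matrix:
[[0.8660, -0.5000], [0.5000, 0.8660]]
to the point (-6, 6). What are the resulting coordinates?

Matrix multiplication:
[[0.8660, -0.5000], [0.5000, 0.8660]] × [-6, 6]ᵀ
= [(0.8660)(-6) + (-0.5000)(6), (0.5000)(-6) + (0.8660)(6)]ᵀ
= [-8.1960, 2.1960]ᵀ
Result: (-8.1960, 2.1960)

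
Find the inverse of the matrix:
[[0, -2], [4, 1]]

For [[a,b],[c,d]], inverse = (1/det)·[[d,-b],[-c,a]]
det = (0)(1) - (-2)(4) = 0 - -8 = 8
Inverse = (1/8)·[[1, 2], [-4, 0]]
= [[1/8, 1/4], [-1/2, 0]]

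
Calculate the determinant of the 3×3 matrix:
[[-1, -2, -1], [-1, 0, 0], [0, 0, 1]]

Expansion along first row:
det = -1·det([[0,0],[0,1]]) - -2·det([[-1,0],[0,1]]) + -1·det([[-1,0],[0,0]])
    = -1·(0·1 - 0·0) - -2·(-1·1 - 0·0) + -1·(-1·0 - 0·0)
    = -1·0 - -2·-1 + -1·0
    = 0 + -2 + 0 = -2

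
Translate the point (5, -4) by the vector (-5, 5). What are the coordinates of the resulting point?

Translation by (-5, 5) (homogeneous matrix [[1, 0, -5], [0, 1, 5], [0, 0, 1]]):
x' = 5 + -5 = 0
y' = -4 + 5 = 1
Result: (0, 1)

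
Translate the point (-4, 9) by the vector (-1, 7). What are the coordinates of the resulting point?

Translation by (-1, 7) (homogeneous matrix [[1, 0, -1], [0, 1, 7], [0, 0, 1]]):
x' = -4 + -1 = -5
y' = 9 + 7 = 16
Result: (-5, 16)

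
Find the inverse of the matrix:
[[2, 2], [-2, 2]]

For [[a,b],[c,d]], inverse = (1/det)·[[d,-b],[-c,a]]
det = (2)(2) - (2)(-2) = 4 - -4 = 8
Inverse = (1/8)·[[2, -2], [2, 2]]
= [[1/4, -1/4], [1/4, 1/4]]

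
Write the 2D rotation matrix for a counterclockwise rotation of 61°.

Rotation matrix formula: [[cos θ, -sin θ], [sin θ, cos θ]]
For θ = 61°:
cos(61°) = 0.4848
sin(61°) = 0.8746
Result: [[0.4848, -0.8746], [0.8746, 0.4848]]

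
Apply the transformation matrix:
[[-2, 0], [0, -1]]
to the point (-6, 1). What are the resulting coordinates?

Matrix multiplication:
[[-2, 0], [0, -1]] × [-6, 1]ᵀ
= [(-2)(-6) + (0)(1), (0)(-6) + (-1)(1)]ᵀ
= [12, -1]ᵀ
Result: (12, -1)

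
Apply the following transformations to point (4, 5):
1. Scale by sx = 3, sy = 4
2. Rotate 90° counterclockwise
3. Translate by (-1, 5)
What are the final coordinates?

Step 1: Scale → (12, 20)
Step 2: Rotate 90° → (-20, 12)
Step 3: Translate → (-21, 17)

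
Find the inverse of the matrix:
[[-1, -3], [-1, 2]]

For [[a,b],[c,d]], inverse = (1/det)·[[d,-b],[-c,a]]
det = (-1)(2) - (-3)(-1) = -2 - 3 = -5
Inverse = (1/-5)·[[2, 3], [1, -1]]
= [[-2/5, -3/5], [-1/5, 1/5]]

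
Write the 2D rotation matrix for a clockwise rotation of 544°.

Rotation matrix formula: [[cos θ, -sin θ], [sin θ, cos θ]]
A clockwise rotation by 544° is equivalent to a counterclockwise rotation by -544°.
For θ = -544°:
cos(-544°) = -0.9976
sin(-544°) = 0.0698
Result: [[-0.9976, -0.0698], [0.0698, -0.9976]]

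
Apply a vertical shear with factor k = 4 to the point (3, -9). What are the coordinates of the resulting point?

Shear matrix for vertical shear with factor k = 4:
[[1, 0], [4, 1]]
Result: (3, -9) → (3, 3)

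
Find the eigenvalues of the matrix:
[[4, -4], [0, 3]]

Characteristic equation: det(A - λI) = 0
λ² - (trace)λ + (det) = 0
trace = 4 + 3 = 7, det = (4)(3) - (-4)(0) = 12
λ² - (7)λ + (12) = 0
λ = (7 ± √((7)² - 4·(12))) / 2 = (7 ± √1) / 2
Solving: λ = 3, 4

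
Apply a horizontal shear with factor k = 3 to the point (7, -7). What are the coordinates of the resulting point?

Shear matrix for horizontal shear with factor k = 3:
[[1, 3], [0, 1]]
Result: (7, -7) → (-14, -7)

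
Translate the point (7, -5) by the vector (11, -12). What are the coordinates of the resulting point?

Translation by (11, -12) (homogeneous matrix [[1, 0, 11], [0, 1, -12], [0, 0, 1]]):
x' = 7 + 11 = 18
y' = -5 + -12 = -17
Result: (18, -17)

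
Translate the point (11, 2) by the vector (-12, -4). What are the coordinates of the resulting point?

Translation by (-12, -4) (homogeneous matrix [[1, 0, -12], [0, 1, -4], [0, 0, 1]]):
x' = 11 + -12 = -1
y' = 2 + -4 = -2
Result: (-1, -2)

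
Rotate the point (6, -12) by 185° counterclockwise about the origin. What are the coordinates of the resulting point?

Rotation matrix for 185°: [[cos 185°, -sin 185°], [sin 185°, cos 185°]] ≈ [[-0.996195, 0.087156], [-0.087156, -0.996195]]
[[-0.996195, 0.087156], [-0.087156, -0.996195]] × [6, -12]ᵀ ≈ [-7.0230, 11.4314]ᵀ
Result: (-7.0230, 11.4314)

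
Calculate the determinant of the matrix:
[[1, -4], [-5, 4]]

For a 2×2 matrix [[a, b], [c, d]], det = ad - bc
det = (1)(4) - (-4)(-5) = 4 - 20 = -16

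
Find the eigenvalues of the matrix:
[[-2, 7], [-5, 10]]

Characteristic equation: det(A - λI) = 0
λ² - (trace)λ + (det) = 0
trace = -2 + 10 = 8, det = (-2)(10) - (7)(-5) = 15
λ² - (8)λ + (15) = 0
λ = (8 ± √((8)² - 4·(15))) / 2 = (8 ± √4) / 2
Solving: λ = 3, 5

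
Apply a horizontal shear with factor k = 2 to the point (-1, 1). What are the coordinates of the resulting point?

Shear matrix for horizontal shear with factor k = 2:
[[1, 2], [0, 1]]
Result: (-1, 1) → (1, 1)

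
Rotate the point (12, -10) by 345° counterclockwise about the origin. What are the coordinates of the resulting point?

Rotation matrix for 345°: [[cos 345°, -sin 345°], [sin 345°, cos 345°]] ≈ [[0.965926, 0.258819], [-0.258819, 0.965926]]
[[0.965926, 0.258819], [-0.258819, 0.965926]] × [12, -10]ᵀ ≈ [9.0029, -12.7651]ᵀ
Result: (9.0029, -12.7651)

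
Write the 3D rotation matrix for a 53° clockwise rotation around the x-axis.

Rotation matrix for clockwise 53° around x-axis:
A clockwise rotation by 53° is a counterclockwise rotation by -53°.
cos(-53°) = 0.6018, sin(-53°) = -0.7986
Result: [[1, 0, 0], [0, 0.6018, 0.7986], [0, -0.7986, 0.6018]]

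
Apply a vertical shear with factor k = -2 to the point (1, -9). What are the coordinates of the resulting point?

Shear matrix for vertical shear with factor k = -2:
[[1, 0], [-2, 1]]
Result: (1, -9) → (1, -11)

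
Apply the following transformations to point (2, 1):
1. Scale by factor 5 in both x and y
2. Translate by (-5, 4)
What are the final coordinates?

Step 1: Scale (2, 1) by 5 → (10, 5)
Step 2: Translate by (-5, 4) → (5, 9)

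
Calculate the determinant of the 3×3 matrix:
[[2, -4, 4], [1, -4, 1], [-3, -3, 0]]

Expansion along first row:
det = 2·det([[-4,1],[-3,0]]) - -4·det([[1,1],[-3,0]]) + 4·det([[1,-4],[-3,-3]])
    = 2·(-4·0 - 1·-3) - -4·(1·0 - 1·-3) + 4·(1·-3 - -4·-3)
    = 2·3 - -4·3 + 4·-15
    = 6 + 12 + -60 = -42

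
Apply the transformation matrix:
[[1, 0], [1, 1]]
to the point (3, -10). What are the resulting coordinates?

Matrix multiplication:
[[1, 0], [1, 1]] × [3, -10]ᵀ
= [(1)(3) + (0)(-10), (1)(3) + (1)(-10)]ᵀ
= [3, -7]ᵀ
Result: (3, -7)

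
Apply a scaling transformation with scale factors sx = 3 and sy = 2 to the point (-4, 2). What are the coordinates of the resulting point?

Scaling matrix:
[[3, 0], [0, 2]]
Result: (-4 × 3, 2 × 2) = (-12, 4)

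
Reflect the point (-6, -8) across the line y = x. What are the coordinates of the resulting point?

Reflection across line y = x: (-6, -8) → (-8, -6)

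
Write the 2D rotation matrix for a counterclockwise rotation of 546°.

Rotation matrix formula: [[cos θ, -sin θ], [sin θ, cos θ]]
For θ = 546°:
cos(546°) = -0.9945
sin(546°) = -0.1045
Result: [[-0.9945, 0.1045], [-0.1045, -0.9945]]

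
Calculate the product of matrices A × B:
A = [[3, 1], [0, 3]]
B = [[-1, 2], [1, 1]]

Matrix multiplication:
C[0][0] = 3×-1 + 1×1 = -2
C[0][1] = 3×2 + 1×1 = 7
C[1][0] = 0×-1 + 3×1 = 3
C[1][1] = 0×2 + 3×1 = 3
Result: [[-2, 7], [3, 3]]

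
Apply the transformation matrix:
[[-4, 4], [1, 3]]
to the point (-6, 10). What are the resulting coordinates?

Matrix multiplication:
[[-4, 4], [1, 3]] × [-6, 10]ᵀ
= [(-4)(-6) + (4)(10), (1)(-6) + (3)(10)]ᵀ
= [64, 24]ᵀ
Result: (64, 24)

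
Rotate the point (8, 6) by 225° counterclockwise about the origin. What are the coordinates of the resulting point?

Rotation matrix for 225°: [[cos 225°, -sin 225°], [sin 225°, cos 225°]] ≈ [[-0.707107, 0.707107], [-0.707107, -0.707107]]
[[-0.707107, 0.707107], [-0.707107, -0.707107]] × [8, 6]ᵀ ≈ [-1.4142, -9.8995]ᵀ
Result: (-1.4142, -9.8995)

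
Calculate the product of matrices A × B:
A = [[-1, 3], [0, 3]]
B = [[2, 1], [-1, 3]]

Matrix multiplication:
C[0][0] = -1×2 + 3×-1 = -5
C[0][1] = -1×1 + 3×3 = 8
C[1][0] = 0×2 + 3×-1 = -3
C[1][1] = 0×1 + 3×3 = 9
Result: [[-5, 8], [-3, 9]]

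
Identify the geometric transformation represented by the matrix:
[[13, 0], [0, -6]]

This matrix represents: non-uniform scaling by sx = 13, sy = -6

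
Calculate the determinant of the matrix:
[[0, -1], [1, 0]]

For a 2×2 matrix [[a, b], [c, d]], det = ad - bc
det = (0)(0) - (-1)(1) = 0 - -1 = 1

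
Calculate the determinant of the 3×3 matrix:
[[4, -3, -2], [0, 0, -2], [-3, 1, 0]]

Expansion along first row:
det = 4·det([[0,-2],[1,0]]) - -3·det([[0,-2],[-3,0]]) + -2·det([[0,0],[-3,1]])
    = 4·(0·0 - -2·1) - -3·(0·0 - -2·-3) + -2·(0·1 - 0·-3)
    = 4·2 - -3·-6 + -2·0
    = 8 + -18 + 0 = -10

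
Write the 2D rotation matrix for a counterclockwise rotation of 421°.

Rotation matrix formula: [[cos θ, -sin θ], [sin θ, cos θ]]
For θ = 421°:
cos(421°) = 0.4848
sin(421°) = 0.8746
Result: [[0.4848, -0.8746], [0.8746, 0.4848]]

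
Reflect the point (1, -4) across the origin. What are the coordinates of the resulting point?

Reflection across origin: (1, -4) → (-1, 4)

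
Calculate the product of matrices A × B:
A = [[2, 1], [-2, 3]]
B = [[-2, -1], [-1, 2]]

Matrix multiplication:
C[0][0] = 2×-2 + 1×-1 = -5
C[0][1] = 2×-1 + 1×2 = 0
C[1][0] = -2×-2 + 3×-1 = 1
C[1][1] = -2×-1 + 3×2 = 8
Result: [[-5, 0], [1, 8]]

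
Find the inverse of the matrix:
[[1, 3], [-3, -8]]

For [[a,b],[c,d]], inverse = (1/det)·[[d,-b],[-c,a]]
det = (1)(-8) - (3)(-3) = -8 - -9 = 1
Inverse = [[-8, -3], [3, 1]]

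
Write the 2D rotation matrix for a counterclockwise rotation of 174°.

Rotation matrix formula: [[cos θ, -sin θ], [sin θ, cos θ]]
For θ = 174°:
cos(174°) = -0.9945
sin(174°) = 0.1045
Result: [[-0.9945, -0.1045], [0.1045, -0.9945]]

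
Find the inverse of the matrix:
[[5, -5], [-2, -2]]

For [[a,b],[c,d]], inverse = (1/det)·[[d,-b],[-c,a]]
det = (5)(-2) - (-5)(-2) = -10 - 10 = -20
Inverse = (1/-20)·[[-2, 5], [2, 5]]
= [[1/10, -1/4], [-1/10, -1/4]]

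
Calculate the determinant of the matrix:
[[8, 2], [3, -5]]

For a 2×2 matrix [[a, b], [c, d]], det = ad - bc
det = (8)(-5) - (2)(3) = -40 - 6 = -46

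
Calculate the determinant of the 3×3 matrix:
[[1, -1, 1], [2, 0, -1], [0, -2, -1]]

Expansion along first row:
det = 1·det([[0,-1],[-2,-1]]) - -1·det([[2,-1],[0,-1]]) + 1·det([[2,0],[0,-2]])
    = 1·(0·-1 - -1·-2) - -1·(2·-1 - -1·0) + 1·(2·-2 - 0·0)
    = 1·-2 - -1·-2 + 1·-4
    = -2 + -2 + -4 = -8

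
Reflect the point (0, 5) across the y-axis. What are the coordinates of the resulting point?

Reflection across y-axis: (0, 5) → (0, 5)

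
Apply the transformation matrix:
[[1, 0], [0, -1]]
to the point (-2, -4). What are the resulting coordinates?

Matrix multiplication:
[[1, 0], [0, -1]] × [-2, -4]ᵀ
= [(1)(-2) + (0)(-4), (0)(-2) + (-1)(-4)]ᵀ
= [-2, 4]ᵀ
Result: (-2, 4)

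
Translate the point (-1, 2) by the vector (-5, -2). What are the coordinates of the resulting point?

Translation by (-5, -2) (homogeneous matrix [[1, 0, -5], [0, 1, -2], [0, 0, 1]]):
x' = -1 + -5 = -6
y' = 2 + -2 = 0
Result: (-6, 0)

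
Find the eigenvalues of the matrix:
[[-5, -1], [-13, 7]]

Characteristic equation: det(A - λI) = 0
λ² - (trace)λ + (det) = 0
trace = -5 + 7 = 2, det = (-5)(7) - (-1)(-13) = -48
λ² - (2)λ + (-48) = 0
λ = (2 ± √((2)² - 4·(-48))) / 2 = (2 ± √196) / 2
Solving: λ = -6, 8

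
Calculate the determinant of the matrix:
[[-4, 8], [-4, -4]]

For a 2×2 matrix [[a, b], [c, d]], det = ad - bc
det = (-4)(-4) - (8)(-4) = 16 - -32 = 48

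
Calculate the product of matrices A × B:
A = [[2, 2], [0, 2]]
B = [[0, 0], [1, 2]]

Matrix multiplication:
C[0][0] = 2×0 + 2×1 = 2
C[0][1] = 2×0 + 2×2 = 4
C[1][0] = 0×0 + 2×1 = 2
C[1][1] = 0×0 + 2×2 = 4
Result: [[2, 4], [2, 4]]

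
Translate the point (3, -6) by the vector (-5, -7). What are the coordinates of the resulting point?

Translation by (-5, -7) (homogeneous matrix [[1, 0, -5], [0, 1, -7], [0, 0, 1]]):
x' = 3 + -5 = -2
y' = -6 + -7 = -13
Result: (-2, -13)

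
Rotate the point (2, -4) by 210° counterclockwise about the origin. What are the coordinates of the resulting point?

Rotation matrix for 210°: [[cos 210°, -sin 210°], [sin 210°, cos 210°]] ≈ [[-0.866025, 0.500000], [-0.500000, -0.866025]]
[[-0.866025, 0.500000], [-0.500000, -0.866025]] × [2, -4]ᵀ ≈ [-3.7321, 2.4641]ᵀ
Result: (-3.7321, 2.4641)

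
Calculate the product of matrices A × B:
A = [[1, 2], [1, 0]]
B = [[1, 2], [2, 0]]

Matrix multiplication:
C[0][0] = 1×1 + 2×2 = 5
C[0][1] = 1×2 + 2×0 = 2
C[1][0] = 1×1 + 0×2 = 1
C[1][1] = 1×2 + 0×0 = 2
Result: [[5, 2], [1, 2]]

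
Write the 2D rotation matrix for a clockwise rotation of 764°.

Rotation matrix formula: [[cos θ, -sin θ], [sin θ, cos θ]]
A clockwise rotation by 764° is equivalent to a counterclockwise rotation by -764°.
For θ = -764°:
cos(-764°) = 0.7193
sin(-764°) = -0.6947
Result: [[0.7193, 0.6947], [-0.6947, 0.7193]]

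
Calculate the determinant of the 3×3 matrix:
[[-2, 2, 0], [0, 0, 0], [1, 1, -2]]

Expansion along first row:
det = -2·det([[0,0],[1,-2]]) - 2·det([[0,0],[1,-2]]) + 0·det([[0,0],[1,1]])
    = -2·(0·-2 - 0·1) - 2·(0·-2 - 0·1) + 0·(0·1 - 0·1)
    = -2·0 - 2·0 + 0·0
    = 0 + 0 + 0 = 0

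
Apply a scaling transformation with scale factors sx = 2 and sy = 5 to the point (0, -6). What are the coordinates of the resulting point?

Scaling matrix:
[[2, 0], [0, 5]]
Result: (0 × 2, -6 × 5) = (0, -30)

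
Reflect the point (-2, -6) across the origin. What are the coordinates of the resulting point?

Reflection across origin: (-2, -6) → (2, 6)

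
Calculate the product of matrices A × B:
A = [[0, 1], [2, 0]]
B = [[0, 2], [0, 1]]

Matrix multiplication:
C[0][0] = 0×0 + 1×0 = 0
C[0][1] = 0×2 + 1×1 = 1
C[1][0] = 2×0 + 0×0 = 0
C[1][1] = 2×2 + 0×1 = 4
Result: [[0, 1], [0, 4]]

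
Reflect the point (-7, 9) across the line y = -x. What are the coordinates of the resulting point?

Reflection across line y = -x: (-7, 9) → (-9, 7)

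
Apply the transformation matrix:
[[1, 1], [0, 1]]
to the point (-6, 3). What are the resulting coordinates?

Matrix multiplication:
[[1, 1], [0, 1]] × [-6, 3]ᵀ
= [(1)(-6) + (1)(3), (0)(-6) + (1)(3)]ᵀ
= [-3, 3]ᵀ
Result: (-3, 3)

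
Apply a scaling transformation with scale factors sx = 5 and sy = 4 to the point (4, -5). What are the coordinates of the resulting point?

Scaling matrix:
[[5, 0], [0, 4]]
Result: (4 × 5, -5 × 4) = (20, -20)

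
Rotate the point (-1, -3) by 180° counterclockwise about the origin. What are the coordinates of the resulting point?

Rotation matrix for 180°: [[cos 180°, -sin 180°], [sin 180°, cos 180°]] = [[-1, 0], [0, -1]]
[[-1, 0], [0, -1]] × [-1, -3]ᵀ = [1, 3]ᵀ
Result: (1, 3)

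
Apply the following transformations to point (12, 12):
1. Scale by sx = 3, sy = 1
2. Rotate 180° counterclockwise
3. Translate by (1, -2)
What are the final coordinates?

Step 1: Scale → (36, 12)
Step 2: Rotate 180° → (-36, -12)
Step 3: Translate → (-35, -14)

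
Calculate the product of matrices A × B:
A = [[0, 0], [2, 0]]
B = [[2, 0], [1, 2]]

Matrix multiplication:
C[0][0] = 0×2 + 0×1 = 0
C[0][1] = 0×0 + 0×2 = 0
C[1][0] = 2×2 + 0×1 = 4
C[1][1] = 2×0 + 0×2 = 0
Result: [[0, 0], [4, 0]]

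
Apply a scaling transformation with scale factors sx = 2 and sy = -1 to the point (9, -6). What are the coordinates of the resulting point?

Scaling matrix:
[[2, 0], [0, -1]]
Result: (9 × 2, -6 × -1) = (18, 6)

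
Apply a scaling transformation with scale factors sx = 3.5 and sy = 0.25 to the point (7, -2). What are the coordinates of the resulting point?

Scaling matrix:
[[3.50, 0], [0, 0.25]]
Result: (7 × 3.5, -2 × 0.25) = (24.5, -0.5)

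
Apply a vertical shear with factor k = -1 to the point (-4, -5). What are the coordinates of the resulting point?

Shear matrix for vertical shear with factor k = -1:
[[1, 0], [-1, 1]]
Result: (-4, -5) → (-4, -1)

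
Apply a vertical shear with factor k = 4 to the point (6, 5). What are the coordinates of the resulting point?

Shear matrix for vertical shear with factor k = 4:
[[1, 0], [4, 1]]
Result: (6, 5) → (6, 29)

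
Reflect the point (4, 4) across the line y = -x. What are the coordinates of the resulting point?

Reflection across line y = -x: (4, 4) → (-4, -4)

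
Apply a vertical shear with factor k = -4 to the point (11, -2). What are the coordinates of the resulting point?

Shear matrix for vertical shear with factor k = -4:
[[1, 0], [-4, 1]]
Result: (11, -2) → (11, -46)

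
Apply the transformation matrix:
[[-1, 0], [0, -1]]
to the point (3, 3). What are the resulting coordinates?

Matrix multiplication:
[[-1, 0], [0, -1]] × [3, 3]ᵀ
= [(-1)(3) + (0)(3), (0)(3) + (-1)(3)]ᵀ
= [-3, -3]ᵀ
Result: (-3, -3)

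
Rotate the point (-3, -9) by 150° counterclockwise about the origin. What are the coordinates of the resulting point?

Rotation matrix for 150°: [[cos 150°, -sin 150°], [sin 150°, cos 150°]] ≈ [[-0.866025, -0.500000], [0.500000, -0.866025]]
[[-0.866025, -0.500000], [0.500000, -0.866025]] × [-3, -9]ᵀ ≈ [7.0981, 6.2942]ᵀ
Result: (7.0981, 6.2942)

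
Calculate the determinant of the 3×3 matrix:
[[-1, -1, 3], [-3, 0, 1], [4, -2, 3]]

Expansion along first row:
det = -1·det([[0,1],[-2,3]]) - -1·det([[-3,1],[4,3]]) + 3·det([[-3,0],[4,-2]])
    = -1·(0·3 - 1·-2) - -1·(-3·3 - 1·4) + 3·(-3·-2 - 0·4)
    = -1·2 - -1·-13 + 3·6
    = -2 + -13 + 18 = 3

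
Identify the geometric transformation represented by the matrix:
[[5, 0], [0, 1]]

This matrix represents: non-uniform scaling by sx = 5, sy = 1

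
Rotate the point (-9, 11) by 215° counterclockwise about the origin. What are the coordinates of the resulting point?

Rotation matrix for 215°: [[cos 215°, -sin 215°], [sin 215°, cos 215°]] ≈ [[-0.819152, 0.573576], [-0.573576, -0.819152]]
[[-0.819152, 0.573576], [-0.573576, -0.819152]] × [-9, 11]ᵀ ≈ [13.6817, -3.8485]ᵀ
Result: (13.6817, -3.8485)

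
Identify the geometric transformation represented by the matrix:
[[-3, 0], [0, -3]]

This matrix represents: uniform scaling by factor -3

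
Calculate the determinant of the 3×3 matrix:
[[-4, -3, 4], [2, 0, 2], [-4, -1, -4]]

Expansion along first row:
det = -4·det([[0,2],[-1,-4]]) - -3·det([[2,2],[-4,-4]]) + 4·det([[2,0],[-4,-1]])
    = -4·(0·-4 - 2·-1) - -3·(2·-4 - 2·-4) + 4·(2·-1 - 0·-4)
    = -4·2 - -3·0 + 4·-2
    = -8 + 0 + -8 = -16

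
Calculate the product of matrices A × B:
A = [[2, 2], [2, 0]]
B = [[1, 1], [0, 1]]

Matrix multiplication:
C[0][0] = 2×1 + 2×0 = 2
C[0][1] = 2×1 + 2×1 = 4
C[1][0] = 2×1 + 0×0 = 2
C[1][1] = 2×1 + 0×1 = 2
Result: [[2, 4], [2, 2]]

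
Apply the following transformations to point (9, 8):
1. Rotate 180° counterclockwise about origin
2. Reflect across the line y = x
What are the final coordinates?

Step 1: Rotate 180° → (-9, -8)
Step 2: Reflect across line y = x → (-8, -9)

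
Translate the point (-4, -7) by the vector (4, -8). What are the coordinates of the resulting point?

Translation by (4, -8) (homogeneous matrix [[1, 0, 4], [0, 1, -8], [0, 0, 1]]):
x' = -4 + 4 = 0
y' = -7 + -8 = -15
Result: (0, -15)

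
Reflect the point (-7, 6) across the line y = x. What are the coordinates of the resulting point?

Reflection across line y = x: (-7, 6) → (6, -7)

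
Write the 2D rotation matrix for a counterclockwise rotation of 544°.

Rotation matrix formula: [[cos θ, -sin θ], [sin θ, cos θ]]
For θ = 544°:
cos(544°) = -0.9976
sin(544°) = -0.0698
Result: [[-0.9976, 0.0698], [-0.0698, -0.9976]]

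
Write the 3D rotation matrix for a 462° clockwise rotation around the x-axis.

Rotation matrix for clockwise 462° around x-axis:
A clockwise rotation by 462° is a counterclockwise rotation by -462°.
cos(-462°) = -0.2079, sin(-462°) = -0.9781
Result: [[1, 0, 0], [0, -0.2079, 0.9781], [0, -0.9781, -0.2079]]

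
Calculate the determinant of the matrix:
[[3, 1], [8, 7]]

For a 2×2 matrix [[a, b], [c, d]], det = ad - bc
det = (3)(7) - (1)(8) = 21 - 8 = 13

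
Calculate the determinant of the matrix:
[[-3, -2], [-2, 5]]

For a 2×2 matrix [[a, b], [c, d]], det = ad - bc
det = (-3)(5) - (-2)(-2) = -15 - 4 = -19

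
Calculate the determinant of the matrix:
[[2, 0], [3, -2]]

For a 2×2 matrix [[a, b], [c, d]], det = ad - bc
det = (2)(-2) - (0)(3) = -4 - 0 = -4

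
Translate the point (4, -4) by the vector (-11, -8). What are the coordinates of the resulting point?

Translation by (-11, -8) (homogeneous matrix [[1, 0, -11], [0, 1, -8], [0, 0, 1]]):
x' = 4 + -11 = -7
y' = -4 + -8 = -12
Result: (-7, -12)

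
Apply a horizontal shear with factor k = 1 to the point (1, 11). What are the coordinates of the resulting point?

Shear matrix for horizontal shear with factor k = 1:
[[1, 1], [0, 1]]
Result: (1, 11) → (12, 11)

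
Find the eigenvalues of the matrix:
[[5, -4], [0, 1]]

Characteristic equation: det(A - λI) = 0
λ² - (trace)λ + (det) = 0
trace = 5 + 1 = 6, det = (5)(1) - (-4)(0) = 5
λ² - (6)λ + (5) = 0
λ = (6 ± √((6)² - 4·(5))) / 2 = (6 ± √16) / 2
Solving: λ = 1, 5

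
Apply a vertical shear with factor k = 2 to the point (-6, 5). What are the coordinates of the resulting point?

Shear matrix for vertical shear with factor k = 2:
[[1, 0], [2, 1]]
Result: (-6, 5) → (-6, -7)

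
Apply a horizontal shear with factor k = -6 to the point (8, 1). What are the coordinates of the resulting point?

Shear matrix for horizontal shear with factor k = -6:
[[1, -6], [0, 1]]
Result: (8, 1) → (2, 1)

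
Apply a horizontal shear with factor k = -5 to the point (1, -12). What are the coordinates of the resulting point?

Shear matrix for horizontal shear with factor k = -5:
[[1, -5], [0, 1]]
Result: (1, -12) → (61, -12)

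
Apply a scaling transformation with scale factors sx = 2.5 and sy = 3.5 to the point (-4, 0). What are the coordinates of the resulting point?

Scaling matrix:
[[2.50, 0], [0, 3.50]]
Result: (-4 × 2.5, 0 × 3.5) = (-10, 0)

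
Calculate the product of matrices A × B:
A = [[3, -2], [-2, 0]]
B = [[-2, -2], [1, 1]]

Matrix multiplication:
C[0][0] = 3×-2 + -2×1 = -8
C[0][1] = 3×-2 + -2×1 = -8
C[1][0] = -2×-2 + 0×1 = 4
C[1][1] = -2×-2 + 0×1 = 4
Result: [[-8, -8], [4, 4]]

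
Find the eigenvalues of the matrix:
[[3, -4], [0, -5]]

Characteristic equation: det(A - λI) = 0
λ² - (trace)λ + (det) = 0
trace = 3 + -5 = -2, det = (3)(-5) - (-4)(0) = -15
λ² - (-2)λ + (-15) = 0
λ = (-2 ± √((-2)² - 4·(-15))) / 2 = (-2 ± √64) / 2
Solving: λ = -5, 3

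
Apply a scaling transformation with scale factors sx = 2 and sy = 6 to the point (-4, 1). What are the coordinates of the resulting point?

Scaling matrix:
[[2, 0], [0, 6]]
Result: (-4 × 2, 1 × 6) = (-8, 6)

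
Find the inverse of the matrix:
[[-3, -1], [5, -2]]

For [[a,b],[c,d]], inverse = (1/det)·[[d,-b],[-c,a]]
det = (-3)(-2) - (-1)(5) = 6 - -5 = 11
Inverse = (1/11)·[[-2, 1], [-5, -3]]
= [[-2/11, 1/11], [-5/11, -3/11]]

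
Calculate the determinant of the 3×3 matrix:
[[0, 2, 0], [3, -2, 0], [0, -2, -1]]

Expansion along first row:
det = 0·det([[-2,0],[-2,-1]]) - 2·det([[3,0],[0,-1]]) + 0·det([[3,-2],[0,-2]])
    = 0·(-2·-1 - 0·-2) - 2·(3·-1 - 0·0) + 0·(3·-2 - -2·0)
    = 0·2 - 2·-3 + 0·-6
    = 0 + 6 + 0 = 6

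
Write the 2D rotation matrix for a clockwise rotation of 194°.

Rotation matrix formula: [[cos θ, -sin θ], [sin θ, cos θ]]
A clockwise rotation by 194° is equivalent to a counterclockwise rotation by -194°.
For θ = -194°:
cos(-194°) = -0.9703
sin(-194°) = 0.2419
Result: [[-0.9703, -0.2419], [0.2419, -0.9703]]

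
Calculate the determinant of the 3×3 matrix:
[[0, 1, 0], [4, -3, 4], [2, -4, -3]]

Expansion along first row:
det = 0·det([[-3,4],[-4,-3]]) - 1·det([[4,4],[2,-3]]) + 0·det([[4,-3],[2,-4]])
    = 0·(-3·-3 - 4·-4) - 1·(4·-3 - 4·2) + 0·(4·-4 - -3·2)
    = 0·25 - 1·-20 + 0·-10
    = 0 + 20 + 0 = 20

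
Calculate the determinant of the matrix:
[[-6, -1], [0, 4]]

For a 2×2 matrix [[a, b], [c, d]], det = ad - bc
det = (-6)(4) - (-1)(0) = -24 - 0 = -24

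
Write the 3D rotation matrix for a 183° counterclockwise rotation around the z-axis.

Rotation matrix for counterclockwise 183° around z-axis:
cos(183°) = -0.9986, sin(183°) = -0.0523
Result: [[-0.9986, 0.0523, 0], [-0.0523, -0.9986, 0], [0, 0, 1]]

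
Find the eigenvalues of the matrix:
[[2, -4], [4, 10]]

Characteristic equation: det(A - λI) = 0
λ² - (trace)λ + (det) = 0
trace = 2 + 10 = 12, det = (2)(10) - (-4)(4) = 36
λ² - (12)λ + (36) = 0
λ = (12 ± √((12)² - 4·(36))) / 2 = (12 ± √0) / 2
Solving: λ = 6, 6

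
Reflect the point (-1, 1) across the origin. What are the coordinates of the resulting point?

Reflection across origin: (-1, 1) → (1, -1)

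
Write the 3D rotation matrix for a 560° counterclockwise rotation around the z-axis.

Rotation matrix for counterclockwise 560° around z-axis:
cos(560°) = -0.9397, sin(560°) = -0.3420
Result: [[-0.9397, 0.3420, 0], [-0.3420, -0.9397, 0], [0, 0, 1]]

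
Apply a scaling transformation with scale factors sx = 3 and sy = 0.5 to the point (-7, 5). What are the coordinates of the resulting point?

Scaling matrix:
[[3, 0], [0, 0.50]]
Result: (-7 × 3, 5 × 0.5) = (-21, 2.5)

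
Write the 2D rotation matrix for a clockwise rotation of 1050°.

Rotation matrix formula: [[cos θ, -sin θ], [sin θ, cos θ]]
A clockwise rotation by 1050° is equivalent to a counterclockwise rotation by -1050°.
For θ = -1050°:
cos(-1050°) = √3/2
sin(-1050°) = 1/2
Result: [[√3/2, -1/2], [1/2, √3/2]]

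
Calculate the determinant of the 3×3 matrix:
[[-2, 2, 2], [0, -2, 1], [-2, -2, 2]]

Expansion along first row:
det = -2·det([[-2,1],[-2,2]]) - 2·det([[0,1],[-2,2]]) + 2·det([[0,-2],[-2,-2]])
    = -2·(-2·2 - 1·-2) - 2·(0·2 - 1·-2) + 2·(0·-2 - -2·-2)
    = -2·-2 - 2·2 + 2·-4
    = 4 + -4 + -8 = -8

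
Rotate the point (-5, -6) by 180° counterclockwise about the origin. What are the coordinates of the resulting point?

Rotation matrix for 180°: [[cos 180°, -sin 180°], [sin 180°, cos 180°]] = [[-1, 0], [0, -1]]
[[-1, 0], [0, -1]] × [-5, -6]ᵀ = [5, 6]ᵀ
Result: (5, 6)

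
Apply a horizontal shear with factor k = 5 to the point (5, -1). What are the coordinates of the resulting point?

Shear matrix for horizontal shear with factor k = 5:
[[1, 5], [0, 1]]
Result: (5, -1) → (0, -1)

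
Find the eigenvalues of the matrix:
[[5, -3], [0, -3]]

Characteristic equation: det(A - λI) = 0
λ² - (trace)λ + (det) = 0
trace = 5 + -3 = 2, det = (5)(-3) - (-3)(0) = -15
λ² - (2)λ + (-15) = 0
λ = (2 ± √((2)² - 4·(-15))) / 2 = (2 ± √64) / 2
Solving: λ = -3, 5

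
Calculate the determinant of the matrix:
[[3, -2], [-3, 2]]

For a 2×2 matrix [[a, b], [c, d]], det = ad - bc
det = (3)(2) - (-2)(-3) = 6 - 6 = 0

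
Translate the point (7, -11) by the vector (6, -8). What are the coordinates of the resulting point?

Translation by (6, -8) (homogeneous matrix [[1, 0, 6], [0, 1, -8], [0, 0, 1]]):
x' = 7 + 6 = 13
y' = -11 + -8 = -19
Result: (13, -19)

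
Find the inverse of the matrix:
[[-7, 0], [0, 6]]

For [[a,b],[c,d]], inverse = (1/det)·[[d,-b],[-c,a]]
det = (-7)(6) - (0)(0) = -42 - 0 = -42
Inverse = (1/-42)·[[6, 0], [0, -7]]
= [[-1/7, 0], [0, 1/6]]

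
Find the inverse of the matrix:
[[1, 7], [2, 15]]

For [[a,b],[c,d]], inverse = (1/det)·[[d,-b],[-c,a]]
det = (1)(15) - (7)(2) = 15 - 14 = 1
Inverse = [[15, -7], [-2, 1]]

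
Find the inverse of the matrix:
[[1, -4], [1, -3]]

For [[a,b],[c,d]], inverse = (1/det)·[[d,-b],[-c,a]]
det = (1)(-3) - (-4)(1) = -3 - -4 = 1
Inverse = [[-3, 4], [-1, 1]]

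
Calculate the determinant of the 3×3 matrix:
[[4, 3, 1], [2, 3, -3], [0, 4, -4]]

Expansion along first row:
det = 4·det([[3,-3],[4,-4]]) - 3·det([[2,-3],[0,-4]]) + 1·det([[2,3],[0,4]])
    = 4·(3·-4 - -3·4) - 3·(2·-4 - -3·0) + 1·(2·4 - 3·0)
    = 4·0 - 3·-8 + 1·8
    = 0 + 24 + 8 = 32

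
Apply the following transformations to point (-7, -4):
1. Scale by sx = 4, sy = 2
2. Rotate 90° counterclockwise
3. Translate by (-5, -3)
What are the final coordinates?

Step 1: Scale → (-28, -8)
Step 2: Rotate 90° → (8, -28)
Step 3: Translate → (3, -31)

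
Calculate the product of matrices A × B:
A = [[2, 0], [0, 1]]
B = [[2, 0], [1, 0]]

Matrix multiplication:
C[0][0] = 2×2 + 0×1 = 4
C[0][1] = 2×0 + 0×0 = 0
C[1][0] = 0×2 + 1×1 = 1
C[1][1] = 0×0 + 1×0 = 0
Result: [[4, 0], [1, 0]]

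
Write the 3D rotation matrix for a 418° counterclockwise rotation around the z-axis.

Rotation matrix for counterclockwise 418° around z-axis:
cos(418°) = 0.5299, sin(418°) = 0.8480
Result: [[0.5299, -0.8480, 0], [0.8480, 0.5299, 0], [0, 0, 1]]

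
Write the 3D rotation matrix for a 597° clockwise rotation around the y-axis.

Rotation matrix for clockwise 597° around y-axis:
A clockwise rotation by 597° is a counterclockwise rotation by -597°.
cos(-597°) = -0.5446, sin(-597°) = 0.8387
Result: [[-0.5446, 0, 0.8387], [0, 1, 0], [-0.8387, 0, -0.5446]]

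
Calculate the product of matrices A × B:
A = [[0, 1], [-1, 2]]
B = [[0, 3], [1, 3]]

Matrix multiplication:
C[0][0] = 0×0 + 1×1 = 1
C[0][1] = 0×3 + 1×3 = 3
C[1][0] = -1×0 + 2×1 = 2
C[1][1] = -1×3 + 2×3 = 3
Result: [[1, 3], [2, 3]]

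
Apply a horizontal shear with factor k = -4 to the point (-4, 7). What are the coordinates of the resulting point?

Shear matrix for horizontal shear with factor k = -4:
[[1, -4], [0, 1]]
Result: (-4, 7) → (-32, 7)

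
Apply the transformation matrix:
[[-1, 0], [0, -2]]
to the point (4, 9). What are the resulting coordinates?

Matrix multiplication:
[[-1, 0], [0, -2]] × [4, 9]ᵀ
= [(-1)(4) + (0)(9), (0)(4) + (-2)(9)]ᵀ
= [-4, -18]ᵀ
Result: (-4, -18)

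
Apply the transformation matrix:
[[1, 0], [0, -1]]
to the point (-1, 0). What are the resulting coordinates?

Matrix multiplication:
[[1, 0], [0, -1]] × [-1, 0]ᵀ
= [(1)(-1) + (0)(0), (0)(-1) + (-1)(0)]ᵀ
= [-1, 0]ᵀ
Result: (-1, 0)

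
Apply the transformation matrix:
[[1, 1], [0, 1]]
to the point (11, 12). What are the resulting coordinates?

Matrix multiplication:
[[1, 1], [0, 1]] × [11, 12]ᵀ
= [(1)(11) + (1)(12), (0)(11) + (1)(12)]ᵀ
= [23, 12]ᵀ
Result: (23, 12)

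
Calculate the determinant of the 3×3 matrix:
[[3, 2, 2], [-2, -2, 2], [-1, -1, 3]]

Expansion along first row:
det = 3·det([[-2,2],[-1,3]]) - 2·det([[-2,2],[-1,3]]) + 2·det([[-2,-2],[-1,-1]])
    = 3·(-2·3 - 2·-1) - 2·(-2·3 - 2·-1) + 2·(-2·-1 - -2·-1)
    = 3·-4 - 2·-4 + 2·0
    = -12 + 8 + 0 = -4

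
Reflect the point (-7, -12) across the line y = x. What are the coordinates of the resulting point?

Reflection across line y = x: (-7, -12) → (-12, -7)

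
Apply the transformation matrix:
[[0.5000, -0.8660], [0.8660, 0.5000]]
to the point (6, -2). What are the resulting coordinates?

Matrix multiplication:
[[0.5000, -0.8660], [0.8660, 0.5000]] × [6, -2]ᵀ
= [(0.5000)(6) + (-0.8660)(-2), (0.8660)(6) + (0.5000)(-2)]ᵀ
= [4.7320, 4.1960]ᵀ
Result: (4.7320, 4.1960)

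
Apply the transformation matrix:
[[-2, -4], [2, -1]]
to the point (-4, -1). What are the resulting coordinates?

Matrix multiplication:
[[-2, -4], [2, -1]] × [-4, -1]ᵀ
= [(-2)(-4) + (-4)(-1), (2)(-4) + (-1)(-1)]ᵀ
= [12, -7]ᵀ
Result: (12, -7)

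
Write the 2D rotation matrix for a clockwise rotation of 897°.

Rotation matrix formula: [[cos θ, -sin θ], [sin θ, cos θ]]
A clockwise rotation by 897° is equivalent to a counterclockwise rotation by -897°.
For θ = -897°:
cos(-897°) = -0.9986
sin(-897°) = -0.0523
Result: [[-0.9986, 0.0523], [-0.0523, -0.9986]]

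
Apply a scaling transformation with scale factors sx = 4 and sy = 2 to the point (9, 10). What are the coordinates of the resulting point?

Scaling matrix:
[[4, 0], [0, 2]]
Result: (9 × 4, 10 × 2) = (36, 20)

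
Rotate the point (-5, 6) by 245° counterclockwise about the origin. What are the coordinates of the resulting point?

Rotation matrix for 245°: [[cos 245°, -sin 245°], [sin 245°, cos 245°]] ≈ [[-0.422618, 0.906308], [-0.906308, -0.422618]]
[[-0.422618, 0.906308], [-0.906308, -0.422618]] × [-5, 6]ᵀ ≈ [7.5509, 1.9958]ᵀ
Result: (7.5509, 1.9958)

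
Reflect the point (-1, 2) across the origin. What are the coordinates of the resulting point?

Reflection across origin: (-1, 2) → (1, -2)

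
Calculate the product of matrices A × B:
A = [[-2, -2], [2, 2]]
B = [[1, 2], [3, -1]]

Matrix multiplication:
C[0][0] = -2×1 + -2×3 = -8
C[0][1] = -2×2 + -2×-1 = -2
C[1][0] = 2×1 + 2×3 = 8
C[1][1] = 2×2 + 2×-1 = 2
Result: [[-8, -2], [8, 2]]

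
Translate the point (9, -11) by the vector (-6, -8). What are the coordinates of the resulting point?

Translation by (-6, -8) (homogeneous matrix [[1, 0, -6], [0, 1, -8], [0, 0, 1]]):
x' = 9 + -6 = 3
y' = -11 + -8 = -19
Result: (3, -19)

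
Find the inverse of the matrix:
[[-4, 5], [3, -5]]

For [[a,b],[c,d]], inverse = (1/det)·[[d,-b],[-c,a]]
det = (-4)(-5) - (5)(3) = 20 - 15 = 5
Inverse = (1/5)·[[-5, -5], [-3, -4]]
= [[-1, -1], [-3/5, -4/5]]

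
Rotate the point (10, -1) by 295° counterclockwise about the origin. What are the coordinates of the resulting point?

Rotation matrix for 295°: [[cos 295°, -sin 295°], [sin 295°, cos 295°]] ≈ [[0.422618, 0.906308], [-0.906308, 0.422618]]
[[0.422618, 0.906308], [-0.906308, 0.422618]] × [10, -1]ᵀ ≈ [3.3199, -9.4857]ᵀ
Result: (3.3199, -9.4857)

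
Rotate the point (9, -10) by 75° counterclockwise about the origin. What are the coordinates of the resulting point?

Rotation matrix for 75°: [[cos 75°, -sin 75°], [sin 75°, cos 75°]] ≈ [[0.258819, -0.965926], [0.965926, 0.258819]]
[[0.258819, -0.965926], [0.965926, 0.258819]] × [9, -10]ᵀ ≈ [11.9886, 6.1051]ᵀ
Result: (11.9886, 6.1051)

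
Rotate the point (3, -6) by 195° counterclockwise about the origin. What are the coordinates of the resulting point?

Rotation matrix for 195°: [[cos 195°, -sin 195°], [sin 195°, cos 195°]] ≈ [[-0.965926, 0.258819], [-0.258819, -0.965926]]
[[-0.965926, 0.258819], [-0.258819, -0.965926]] × [3, -6]ᵀ ≈ [-4.4507, 5.0191]ᵀ
Result: (-4.4507, 5.0191)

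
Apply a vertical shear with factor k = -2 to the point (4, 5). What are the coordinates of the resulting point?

Shear matrix for vertical shear with factor k = -2:
[[1, 0], [-2, 1]]
Result: (4, 5) → (4, -3)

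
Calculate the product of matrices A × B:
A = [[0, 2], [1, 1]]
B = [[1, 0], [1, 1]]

Matrix multiplication:
C[0][0] = 0×1 + 2×1 = 2
C[0][1] = 0×0 + 2×1 = 2
C[1][0] = 1×1 + 1×1 = 2
C[1][1] = 1×0 + 1×1 = 1
Result: [[2, 2], [2, 1]]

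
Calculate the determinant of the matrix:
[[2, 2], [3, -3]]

For a 2×2 matrix [[a, b], [c, d]], det = ad - bc
det = (2)(-3) - (2)(3) = -6 - 6 = -12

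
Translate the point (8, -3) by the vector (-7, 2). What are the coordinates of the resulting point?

Translation by (-7, 2) (homogeneous matrix [[1, 0, -7], [0, 1, 2], [0, 0, 1]]):
x' = 8 + -7 = 1
y' = -3 + 2 = -1
Result: (1, -1)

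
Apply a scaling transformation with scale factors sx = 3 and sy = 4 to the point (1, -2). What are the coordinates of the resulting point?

Scaling matrix:
[[3, 0], [0, 4]]
Result: (1 × 3, -2 × 4) = (3, -8)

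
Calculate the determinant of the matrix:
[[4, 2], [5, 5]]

For a 2×2 matrix [[a, b], [c, d]], det = ad - bc
det = (4)(5) - (2)(5) = 20 - 10 = 10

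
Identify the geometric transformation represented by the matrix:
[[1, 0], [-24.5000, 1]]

This matrix represents: vertical shear with factor -24.5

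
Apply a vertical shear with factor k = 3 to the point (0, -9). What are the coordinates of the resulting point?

Shear matrix for vertical shear with factor k = 3:
[[1, 0], [3, 1]]
Result: (0, -9) → (0, -9)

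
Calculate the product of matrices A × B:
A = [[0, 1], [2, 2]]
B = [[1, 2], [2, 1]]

Matrix multiplication:
C[0][0] = 0×1 + 1×2 = 2
C[0][1] = 0×2 + 1×1 = 1
C[1][0] = 2×1 + 2×2 = 6
C[1][1] = 2×2 + 2×1 = 6
Result: [[2, 1], [6, 6]]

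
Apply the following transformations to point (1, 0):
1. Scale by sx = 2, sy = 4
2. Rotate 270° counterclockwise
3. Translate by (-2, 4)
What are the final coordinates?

Step 1: Scale → (2, 0)
Step 2: Rotate 270° → (0, -2)
Step 3: Translate → (-2, 2)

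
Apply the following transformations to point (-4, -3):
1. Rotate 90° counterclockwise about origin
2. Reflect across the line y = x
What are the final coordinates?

Step 1: Rotate 90° → (3, -4)
Step 2: Reflect across line y = x → (-4, 3)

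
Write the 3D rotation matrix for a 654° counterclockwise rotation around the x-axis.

Rotation matrix for counterclockwise 654° around x-axis:
cos(654°) = 0.4067, sin(654°) = -0.9135
Result: [[1, 0, 0], [0, 0.4067, 0.9135], [0, -0.9135, 0.4067]]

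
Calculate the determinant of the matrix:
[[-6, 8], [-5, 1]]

For a 2×2 matrix [[a, b], [c, d]], det = ad - bc
det = (-6)(1) - (8)(-5) = -6 - -40 = 34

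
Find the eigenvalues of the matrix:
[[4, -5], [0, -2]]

Characteristic equation: det(A - λI) = 0
λ² - (trace)λ + (det) = 0
trace = 4 + -2 = 2, det = (4)(-2) - (-5)(0) = -8
λ² - (2)λ + (-8) = 0
λ = (2 ± √((2)² - 4·(-8))) / 2 = (2 ± √36) / 2
Solving: λ = -2, 4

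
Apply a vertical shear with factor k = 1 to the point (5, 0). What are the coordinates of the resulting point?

Shear matrix for vertical shear with factor k = 1:
[[1, 0], [1, 1]]
Result: (5, 0) → (5, 5)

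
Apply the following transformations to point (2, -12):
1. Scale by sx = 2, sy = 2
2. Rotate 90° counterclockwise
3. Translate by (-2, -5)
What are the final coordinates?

Step 1: Scale → (4, -24)
Step 2: Rotate 90° → (24, 4)
Step 3: Translate → (22, -1)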